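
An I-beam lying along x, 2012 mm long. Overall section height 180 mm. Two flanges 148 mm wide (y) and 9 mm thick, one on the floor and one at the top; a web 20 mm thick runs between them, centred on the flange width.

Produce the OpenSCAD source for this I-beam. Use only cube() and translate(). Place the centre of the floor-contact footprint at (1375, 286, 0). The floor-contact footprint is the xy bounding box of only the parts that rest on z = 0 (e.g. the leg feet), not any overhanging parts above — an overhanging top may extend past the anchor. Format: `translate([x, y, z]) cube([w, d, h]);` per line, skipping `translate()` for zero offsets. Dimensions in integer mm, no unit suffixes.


translate([369, 212, 0]) cube([2012, 148, 9]);
translate([369, 276, 9]) cube([2012, 20, 162]);
translate([369, 212, 171]) cube([2012, 148, 9]);


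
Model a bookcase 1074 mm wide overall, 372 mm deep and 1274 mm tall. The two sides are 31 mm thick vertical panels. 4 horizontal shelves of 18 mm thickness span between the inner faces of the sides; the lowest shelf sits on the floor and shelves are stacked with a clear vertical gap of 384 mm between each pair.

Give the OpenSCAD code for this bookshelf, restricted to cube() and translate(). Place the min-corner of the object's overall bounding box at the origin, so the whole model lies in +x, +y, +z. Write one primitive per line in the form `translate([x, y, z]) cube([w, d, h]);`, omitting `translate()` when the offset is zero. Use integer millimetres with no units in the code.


cube([31, 372, 1274]);
translate([1043, 0, 0]) cube([31, 372, 1274]);
translate([31, 0, 0]) cube([1012, 372, 18]);
translate([31, 0, 402]) cube([1012, 372, 18]);
translate([31, 0, 804]) cube([1012, 372, 18]);
translate([31, 0, 1206]) cube([1012, 372, 18]);


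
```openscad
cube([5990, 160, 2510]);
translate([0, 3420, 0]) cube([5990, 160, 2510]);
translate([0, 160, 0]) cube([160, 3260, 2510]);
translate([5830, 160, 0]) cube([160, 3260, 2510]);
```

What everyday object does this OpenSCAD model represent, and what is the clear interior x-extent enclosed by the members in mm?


A house (or room) frame. The interior width is 5670 mm.

Four 2510 mm walls enclosing a rectangle with no floor or roof — a room or house frame. Outside width is 5990 mm and wall thickness is 160 mm, so the interior width is 5990 − 2 × 160 = 5670 mm.


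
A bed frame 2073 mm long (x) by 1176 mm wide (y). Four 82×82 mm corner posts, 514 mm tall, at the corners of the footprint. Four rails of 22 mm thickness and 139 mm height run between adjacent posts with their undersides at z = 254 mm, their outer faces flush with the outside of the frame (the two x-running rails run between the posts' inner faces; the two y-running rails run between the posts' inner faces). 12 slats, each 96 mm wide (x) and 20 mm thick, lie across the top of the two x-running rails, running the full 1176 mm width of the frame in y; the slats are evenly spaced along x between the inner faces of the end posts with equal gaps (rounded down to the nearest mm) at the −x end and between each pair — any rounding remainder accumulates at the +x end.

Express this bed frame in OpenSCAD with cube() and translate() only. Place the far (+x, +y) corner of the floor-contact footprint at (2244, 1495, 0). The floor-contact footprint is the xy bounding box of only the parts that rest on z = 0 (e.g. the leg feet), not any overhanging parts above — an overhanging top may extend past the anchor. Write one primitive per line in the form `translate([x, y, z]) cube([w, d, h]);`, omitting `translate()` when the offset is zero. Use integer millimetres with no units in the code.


translate([171, 319, 0]) cube([82, 82, 514]);
translate([171, 1413, 0]) cube([82, 82, 514]);
translate([2162, 319, 0]) cube([82, 82, 514]);
translate([2162, 1413, 0]) cube([82, 82, 514]);
translate([253, 319, 254]) cube([1909, 22, 139]);
translate([253, 1473, 254]) cube([1909, 22, 139]);
translate([171, 401, 254]) cube([22, 1012, 139]);
translate([2222, 401, 254]) cube([22, 1012, 139]);
translate([311, 319, 393]) cube([96, 1176, 20]);
translate([465, 319, 393]) cube([96, 1176, 20]);
translate([619, 319, 393]) cube([96, 1176, 20]);
translate([773, 319, 393]) cube([96, 1176, 20]);
translate([927, 319, 393]) cube([96, 1176, 20]);
translate([1081, 319, 393]) cube([96, 1176, 20]);
translate([1235, 319, 393]) cube([96, 1176, 20]);
translate([1389, 319, 393]) cube([96, 1176, 20]);
translate([1543, 319, 393]) cube([96, 1176, 20]);
translate([1697, 319, 393]) cube([96, 1176, 20]);
translate([1851, 319, 393]) cube([96, 1176, 20]);
translate([2005, 319, 393]) cube([96, 1176, 20]);


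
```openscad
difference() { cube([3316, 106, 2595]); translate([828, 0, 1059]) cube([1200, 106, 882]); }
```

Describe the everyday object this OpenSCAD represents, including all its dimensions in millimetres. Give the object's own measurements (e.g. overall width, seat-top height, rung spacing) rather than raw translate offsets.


A wall 3316 mm long (x), 106 mm thick (y), 2595 mm tall, with a rectangular window opening cut through it. The opening is 1200 mm wide and 882 mm tall; its sill is at z = 1059 mm and its near (−x) edge is 828 mm from the wall's −x end. The opening passes through the full wall thickness.


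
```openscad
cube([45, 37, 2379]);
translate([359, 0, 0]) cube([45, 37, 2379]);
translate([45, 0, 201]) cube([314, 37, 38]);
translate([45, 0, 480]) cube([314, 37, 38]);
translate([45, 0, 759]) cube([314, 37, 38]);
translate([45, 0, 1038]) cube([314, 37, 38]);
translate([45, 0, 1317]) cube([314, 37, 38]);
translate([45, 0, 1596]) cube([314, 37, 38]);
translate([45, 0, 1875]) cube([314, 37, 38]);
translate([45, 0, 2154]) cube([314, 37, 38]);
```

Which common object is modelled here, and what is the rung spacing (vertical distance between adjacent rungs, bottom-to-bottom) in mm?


A ladder. The rung spacing is 279 mm.

Two tall 45×37 posts with 8 short bars between them — a ladder. Adjacent rungs sit at z = 201 and z = 480, so the spacing is 480 − 201 = 279 mm.


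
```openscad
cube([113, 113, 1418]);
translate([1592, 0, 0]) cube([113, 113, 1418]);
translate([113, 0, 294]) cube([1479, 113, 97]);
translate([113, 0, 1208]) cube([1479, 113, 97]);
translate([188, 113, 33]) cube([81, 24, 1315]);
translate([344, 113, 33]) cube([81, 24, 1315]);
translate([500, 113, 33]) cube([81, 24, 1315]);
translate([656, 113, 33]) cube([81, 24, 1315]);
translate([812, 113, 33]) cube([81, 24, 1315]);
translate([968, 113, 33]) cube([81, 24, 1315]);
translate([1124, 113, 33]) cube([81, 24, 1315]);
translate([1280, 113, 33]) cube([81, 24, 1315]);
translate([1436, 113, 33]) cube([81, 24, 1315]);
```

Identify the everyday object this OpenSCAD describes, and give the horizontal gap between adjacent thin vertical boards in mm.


A fence section. The picket gap is 75 mm.

Two posts, two rails, 9 pickets — a fence section. Span 1479 mm holds 9 pickets of 81 mm with 10 equal gaps: ⌊(1479 − 9·81) / 10⌋ = 75 mm.


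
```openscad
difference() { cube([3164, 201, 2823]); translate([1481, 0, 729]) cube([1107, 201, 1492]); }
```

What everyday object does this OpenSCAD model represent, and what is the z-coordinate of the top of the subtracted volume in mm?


A wall with a window opening. The window head height is 2221 mm.

A wall with a rectangular opening subtracted — a window. Sill at z = 729, opening 1492 mm tall, so the head is at 729 + 1492 = 2221 mm.


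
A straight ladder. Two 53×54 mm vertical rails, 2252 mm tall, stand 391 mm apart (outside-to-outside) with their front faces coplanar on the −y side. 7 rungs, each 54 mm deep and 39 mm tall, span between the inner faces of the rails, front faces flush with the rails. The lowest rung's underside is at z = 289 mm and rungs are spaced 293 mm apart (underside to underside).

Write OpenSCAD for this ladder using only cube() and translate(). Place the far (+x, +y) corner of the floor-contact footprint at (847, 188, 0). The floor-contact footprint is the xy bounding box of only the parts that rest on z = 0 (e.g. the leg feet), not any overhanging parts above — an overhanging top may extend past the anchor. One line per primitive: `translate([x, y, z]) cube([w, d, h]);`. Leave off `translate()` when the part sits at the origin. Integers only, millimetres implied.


translate([456, 134, 0]) cube([53, 54, 2252]);
translate([794, 134, 0]) cube([53, 54, 2252]);
translate([509, 134, 289]) cube([285, 54, 39]);
translate([509, 134, 582]) cube([285, 54, 39]);
translate([509, 134, 875]) cube([285, 54, 39]);
translate([509, 134, 1168]) cube([285, 54, 39]);
translate([509, 134, 1461]) cube([285, 54, 39]);
translate([509, 134, 1754]) cube([285, 54, 39]);
translate([509, 134, 2047]) cube([285, 54, 39]);


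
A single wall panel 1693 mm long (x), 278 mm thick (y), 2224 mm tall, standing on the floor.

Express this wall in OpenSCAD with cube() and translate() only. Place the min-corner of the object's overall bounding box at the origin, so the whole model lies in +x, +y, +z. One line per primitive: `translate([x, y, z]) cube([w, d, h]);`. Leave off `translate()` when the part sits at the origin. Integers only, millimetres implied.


cube([1693, 278, 2224]);


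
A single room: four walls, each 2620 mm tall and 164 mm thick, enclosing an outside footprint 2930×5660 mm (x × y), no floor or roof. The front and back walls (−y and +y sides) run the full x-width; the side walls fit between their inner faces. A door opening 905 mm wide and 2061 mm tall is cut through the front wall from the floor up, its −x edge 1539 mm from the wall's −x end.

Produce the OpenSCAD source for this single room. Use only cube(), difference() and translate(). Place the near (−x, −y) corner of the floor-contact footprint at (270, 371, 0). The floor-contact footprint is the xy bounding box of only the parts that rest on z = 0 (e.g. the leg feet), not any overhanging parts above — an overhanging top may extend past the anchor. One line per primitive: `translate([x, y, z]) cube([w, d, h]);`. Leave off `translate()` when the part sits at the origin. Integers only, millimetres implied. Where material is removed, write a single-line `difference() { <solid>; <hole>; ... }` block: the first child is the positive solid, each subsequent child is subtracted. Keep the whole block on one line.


difference() { translate([270, 371, 0]) cube([2930, 164, 2620]); translate([1809, 371, 0]) cube([905, 164, 2061]); }
translate([270, 5867, 0]) cube([2930, 164, 2620]);
translate([270, 535, 0]) cube([164, 5332, 2620]);
translate([3036, 535, 0]) cube([164, 5332, 2620]);


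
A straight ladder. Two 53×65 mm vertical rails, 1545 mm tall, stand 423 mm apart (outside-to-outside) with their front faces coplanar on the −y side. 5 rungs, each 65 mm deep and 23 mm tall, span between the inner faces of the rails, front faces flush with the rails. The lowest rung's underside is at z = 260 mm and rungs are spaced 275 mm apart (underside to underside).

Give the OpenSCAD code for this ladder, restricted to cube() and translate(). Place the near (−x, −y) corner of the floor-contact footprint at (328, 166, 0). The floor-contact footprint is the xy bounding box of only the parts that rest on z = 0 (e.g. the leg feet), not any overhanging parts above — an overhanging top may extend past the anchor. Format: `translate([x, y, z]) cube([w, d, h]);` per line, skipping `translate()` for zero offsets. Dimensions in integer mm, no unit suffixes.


translate([328, 166, 0]) cube([53, 65, 1545]);
translate([698, 166, 0]) cube([53, 65, 1545]);
translate([381, 166, 260]) cube([317, 65, 23]);
translate([381, 166, 535]) cube([317, 65, 23]);
translate([381, 166, 810]) cube([317, 65, 23]);
translate([381, 166, 1085]) cube([317, 65, 23]);
translate([381, 166, 1360]) cube([317, 65, 23]);


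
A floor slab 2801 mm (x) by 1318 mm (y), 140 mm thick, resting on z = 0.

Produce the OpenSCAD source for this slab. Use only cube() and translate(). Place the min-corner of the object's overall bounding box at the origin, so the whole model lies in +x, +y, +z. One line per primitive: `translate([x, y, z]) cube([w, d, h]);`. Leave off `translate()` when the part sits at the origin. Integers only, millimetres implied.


cube([2801, 1318, 140]);


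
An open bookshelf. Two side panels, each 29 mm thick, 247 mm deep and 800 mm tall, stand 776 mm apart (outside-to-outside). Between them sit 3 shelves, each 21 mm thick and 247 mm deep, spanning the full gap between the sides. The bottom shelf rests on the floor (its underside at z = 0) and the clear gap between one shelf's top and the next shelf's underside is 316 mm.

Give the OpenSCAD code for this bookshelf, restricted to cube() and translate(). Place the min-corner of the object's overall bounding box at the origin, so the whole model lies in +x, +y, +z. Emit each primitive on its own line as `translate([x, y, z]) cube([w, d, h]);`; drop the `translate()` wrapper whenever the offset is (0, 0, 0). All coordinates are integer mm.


cube([29, 247, 800]);
translate([747, 0, 0]) cube([29, 247, 800]);
translate([29, 0, 0]) cube([718, 247, 21]);
translate([29, 0, 337]) cube([718, 247, 21]);
translate([29, 0, 674]) cube([718, 247, 21]);


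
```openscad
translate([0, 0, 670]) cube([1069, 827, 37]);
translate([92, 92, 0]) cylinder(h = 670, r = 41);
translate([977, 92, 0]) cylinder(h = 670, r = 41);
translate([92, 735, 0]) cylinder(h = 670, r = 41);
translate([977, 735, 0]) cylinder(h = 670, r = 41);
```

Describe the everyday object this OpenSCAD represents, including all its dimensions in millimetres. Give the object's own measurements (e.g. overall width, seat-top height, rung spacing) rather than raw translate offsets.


A rectangular dining table. The top is 1069×827×37 mm with its upper surface at z = 707 mm. It stands on four round legs of 82 mm diameter, each leg's bounding box inset 51 mm from the nearest pair of top edges, running from the floor to the underside of the top.


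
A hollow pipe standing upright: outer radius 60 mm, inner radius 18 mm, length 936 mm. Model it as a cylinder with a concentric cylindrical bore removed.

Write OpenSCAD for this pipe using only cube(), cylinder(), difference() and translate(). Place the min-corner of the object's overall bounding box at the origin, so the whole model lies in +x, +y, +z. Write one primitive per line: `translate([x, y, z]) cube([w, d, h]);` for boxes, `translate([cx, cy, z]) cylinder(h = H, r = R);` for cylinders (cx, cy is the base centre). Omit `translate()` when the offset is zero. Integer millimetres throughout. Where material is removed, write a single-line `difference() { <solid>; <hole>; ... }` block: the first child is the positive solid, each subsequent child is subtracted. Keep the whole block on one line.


difference() { translate([60, 60, 0]) cylinder(h = 936, r = 60); translate([60, 60, 0]) cylinder(h = 936, r = 18); }


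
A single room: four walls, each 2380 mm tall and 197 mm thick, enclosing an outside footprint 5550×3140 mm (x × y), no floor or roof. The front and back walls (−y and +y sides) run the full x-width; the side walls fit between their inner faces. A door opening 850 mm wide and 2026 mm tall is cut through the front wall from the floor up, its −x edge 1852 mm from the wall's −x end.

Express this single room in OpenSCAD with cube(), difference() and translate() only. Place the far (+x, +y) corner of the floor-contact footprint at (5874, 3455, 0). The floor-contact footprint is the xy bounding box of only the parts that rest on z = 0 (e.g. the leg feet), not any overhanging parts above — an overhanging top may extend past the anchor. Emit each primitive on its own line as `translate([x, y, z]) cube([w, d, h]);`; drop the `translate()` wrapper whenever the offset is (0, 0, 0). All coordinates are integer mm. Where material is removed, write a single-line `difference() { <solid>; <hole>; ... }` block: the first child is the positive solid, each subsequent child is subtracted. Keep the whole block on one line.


difference() { translate([324, 315, 0]) cube([5550, 197, 2380]); translate([2176, 315, 0]) cube([850, 197, 2026]); }
translate([324, 3258, 0]) cube([5550, 197, 2380]);
translate([324, 512, 0]) cube([197, 2746, 2380]);
translate([5677, 512, 0]) cube([197, 2746, 2380]);


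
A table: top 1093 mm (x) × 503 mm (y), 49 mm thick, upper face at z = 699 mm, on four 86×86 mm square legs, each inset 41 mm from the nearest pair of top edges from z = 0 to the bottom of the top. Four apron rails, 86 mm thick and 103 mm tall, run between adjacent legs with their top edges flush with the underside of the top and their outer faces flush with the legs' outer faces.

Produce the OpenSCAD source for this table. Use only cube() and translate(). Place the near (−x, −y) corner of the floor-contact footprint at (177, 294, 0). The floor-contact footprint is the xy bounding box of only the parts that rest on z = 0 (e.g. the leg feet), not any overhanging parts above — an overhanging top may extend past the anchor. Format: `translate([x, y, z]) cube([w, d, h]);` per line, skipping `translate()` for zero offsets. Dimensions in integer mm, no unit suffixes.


// leg_h = 699 - 49 = 650
// apron z = 650 - 103 = 547
translate([136, 253, 650]) cube([1093, 503, 49]);
translate([177, 294, 0]) cube([86, 86, 650]);
translate([1102, 294, 0]) cube([86, 86, 650]);
translate([177, 629, 0]) cube([86, 86, 650]);
translate([1102, 629, 0]) cube([86, 86, 650]);
translate([263, 294, 547]) cube([839, 86, 103]);
translate([263, 629, 547]) cube([839, 86, 103]);
translate([177, 380, 547]) cube([86, 249, 103]);
translate([1102, 380, 547]) cube([86, 249, 103]);


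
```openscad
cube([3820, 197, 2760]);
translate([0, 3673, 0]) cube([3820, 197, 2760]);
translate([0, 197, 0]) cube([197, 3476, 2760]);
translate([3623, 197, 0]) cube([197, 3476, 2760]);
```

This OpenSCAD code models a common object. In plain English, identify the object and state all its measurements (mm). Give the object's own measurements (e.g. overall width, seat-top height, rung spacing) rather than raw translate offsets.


The wall frame of a small rectangular building: four walls, each 2760 mm tall and 197 mm thick, enclosing a footprint 3820 mm (x) by 3870 mm (y) outside-to-outside, with no floor or roof. The front and back walls (the −y and +y sides) span the full width; the two side walls fit between them.


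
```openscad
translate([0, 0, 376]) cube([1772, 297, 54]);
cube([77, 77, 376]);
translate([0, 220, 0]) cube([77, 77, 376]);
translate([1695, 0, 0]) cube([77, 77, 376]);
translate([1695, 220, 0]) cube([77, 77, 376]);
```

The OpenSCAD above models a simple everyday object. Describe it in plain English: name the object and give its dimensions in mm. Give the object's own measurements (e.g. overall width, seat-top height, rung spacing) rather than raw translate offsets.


A long wooden bench with a 1772 mm (x) × 297 mm (y) seat, 54 mm thick, its top surface 430 mm above the floor. Four 77 mm square legs at the seat corners, flush with the edges, run from z = 0 to the seat underside.


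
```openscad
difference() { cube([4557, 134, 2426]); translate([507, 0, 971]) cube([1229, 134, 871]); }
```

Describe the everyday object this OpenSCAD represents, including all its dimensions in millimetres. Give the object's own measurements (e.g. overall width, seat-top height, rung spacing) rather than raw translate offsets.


A wall 4557 mm long (x), 134 mm thick (y), 2426 mm tall, with a rectangular window opening cut through it. The opening is 1229 mm wide and 871 mm tall; its sill is at z = 971 mm and its near (−x) edge is 507 mm from the wall's −x end. The opening passes through the full wall thickness.


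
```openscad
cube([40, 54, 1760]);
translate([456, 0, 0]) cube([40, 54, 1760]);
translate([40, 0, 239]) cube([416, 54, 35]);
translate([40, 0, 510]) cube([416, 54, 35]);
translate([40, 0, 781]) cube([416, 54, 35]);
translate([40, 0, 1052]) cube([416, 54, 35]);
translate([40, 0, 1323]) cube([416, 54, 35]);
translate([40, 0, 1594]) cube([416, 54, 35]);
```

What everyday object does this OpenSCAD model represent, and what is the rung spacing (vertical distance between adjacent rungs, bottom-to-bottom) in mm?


A ladder. The rung spacing is 271 mm.

Two tall 40×54 posts with 6 short bars between them — a ladder. Adjacent rungs sit at z = 239 and z = 510, so the spacing is 510 − 239 = 271 mm.


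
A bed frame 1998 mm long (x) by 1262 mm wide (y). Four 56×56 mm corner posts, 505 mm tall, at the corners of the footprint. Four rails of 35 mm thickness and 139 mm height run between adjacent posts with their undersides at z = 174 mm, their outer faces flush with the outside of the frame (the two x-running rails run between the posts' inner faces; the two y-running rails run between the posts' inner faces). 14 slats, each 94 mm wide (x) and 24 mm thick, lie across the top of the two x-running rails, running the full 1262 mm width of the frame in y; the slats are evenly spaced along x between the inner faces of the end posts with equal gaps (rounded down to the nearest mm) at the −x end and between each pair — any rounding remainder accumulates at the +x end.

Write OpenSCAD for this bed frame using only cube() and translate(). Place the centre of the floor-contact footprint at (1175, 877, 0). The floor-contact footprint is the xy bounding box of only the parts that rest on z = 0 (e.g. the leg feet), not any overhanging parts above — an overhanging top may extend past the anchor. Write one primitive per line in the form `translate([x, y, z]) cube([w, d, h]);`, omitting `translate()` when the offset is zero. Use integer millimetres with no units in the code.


translate([176, 246, 0]) cube([56, 56, 505]);
translate([176, 1452, 0]) cube([56, 56, 505]);
translate([2118, 246, 0]) cube([56, 56, 505]);
translate([2118, 1452, 0]) cube([56, 56, 505]);
translate([232, 246, 174]) cube([1886, 35, 139]);
translate([232, 1473, 174]) cube([1886, 35, 139]);
translate([176, 302, 174]) cube([35, 1150, 139]);
translate([2139, 302, 174]) cube([35, 1150, 139]);
translate([270, 246, 313]) cube([94, 1262, 24]);
translate([402, 246, 313]) cube([94, 1262, 24]);
translate([534, 246, 313]) cube([94, 1262, 24]);
translate([666, 246, 313]) cube([94, 1262, 24]);
translate([798, 246, 313]) cube([94, 1262, 24]);
translate([930, 246, 313]) cube([94, 1262, 24]);
translate([1062, 246, 313]) cube([94, 1262, 24]);
translate([1194, 246, 313]) cube([94, 1262, 24]);
translate([1326, 246, 313]) cube([94, 1262, 24]);
translate([1458, 246, 313]) cube([94, 1262, 24]);
translate([1590, 246, 313]) cube([94, 1262, 24]);
translate([1722, 246, 313]) cube([94, 1262, 24]);
translate([1854, 246, 313]) cube([94, 1262, 24]);
translate([1986, 246, 313]) cube([94, 1262, 24]);


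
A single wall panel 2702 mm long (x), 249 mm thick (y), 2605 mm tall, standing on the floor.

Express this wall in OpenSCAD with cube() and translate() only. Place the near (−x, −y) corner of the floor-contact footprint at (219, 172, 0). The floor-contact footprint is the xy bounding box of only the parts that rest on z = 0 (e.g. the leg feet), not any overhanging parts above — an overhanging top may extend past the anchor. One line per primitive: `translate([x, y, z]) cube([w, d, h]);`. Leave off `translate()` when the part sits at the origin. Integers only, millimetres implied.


translate([219, 172, 0]) cube([2702, 249, 2605]);


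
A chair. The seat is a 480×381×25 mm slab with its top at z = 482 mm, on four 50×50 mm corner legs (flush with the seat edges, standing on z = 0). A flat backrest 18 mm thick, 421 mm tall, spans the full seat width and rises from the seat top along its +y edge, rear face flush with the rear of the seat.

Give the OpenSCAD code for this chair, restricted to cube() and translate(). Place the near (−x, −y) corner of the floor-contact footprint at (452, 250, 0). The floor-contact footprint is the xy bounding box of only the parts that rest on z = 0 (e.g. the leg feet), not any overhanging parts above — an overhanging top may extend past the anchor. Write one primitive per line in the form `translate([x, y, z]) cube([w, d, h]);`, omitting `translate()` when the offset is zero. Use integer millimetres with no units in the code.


// leg_h = 482 - 25 = 457
translate([452, 250, 457]) cube([480, 381, 25]);
translate([452, 250, 0]) cube([50, 50, 457]);
translate([882, 250, 0]) cube([50, 50, 457]);
translate([452, 581, 0]) cube([50, 50, 457]);
translate([882, 581, 0]) cube([50, 50, 457]);
translate([452, 613, 482]) cube([480, 18, 421]);


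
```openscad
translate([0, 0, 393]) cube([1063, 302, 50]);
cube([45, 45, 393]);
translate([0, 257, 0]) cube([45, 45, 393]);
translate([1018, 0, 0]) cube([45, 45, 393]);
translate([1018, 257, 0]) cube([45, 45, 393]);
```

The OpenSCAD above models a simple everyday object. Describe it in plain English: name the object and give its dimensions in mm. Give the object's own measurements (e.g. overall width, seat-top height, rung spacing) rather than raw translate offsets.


A bench: a 1063×302 mm seat slab, 50 mm thick, top at z = 443 mm, on four 45×45 mm square legs flush with the seat corners and standing on z = 0.


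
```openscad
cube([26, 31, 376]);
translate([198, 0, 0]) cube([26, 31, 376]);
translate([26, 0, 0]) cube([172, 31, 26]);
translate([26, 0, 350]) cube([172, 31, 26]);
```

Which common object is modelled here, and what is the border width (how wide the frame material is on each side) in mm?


A picture frame. The border width is 26 mm.

Four thin pieces enclosing a rectangular opening — a picture frame. The two full-height stiles are 376 mm tall; the top rail sits at z = 350 and is 26 mm tall, so the border above the opening is 376 − 350 = 26 mm, matching the stile x-width.


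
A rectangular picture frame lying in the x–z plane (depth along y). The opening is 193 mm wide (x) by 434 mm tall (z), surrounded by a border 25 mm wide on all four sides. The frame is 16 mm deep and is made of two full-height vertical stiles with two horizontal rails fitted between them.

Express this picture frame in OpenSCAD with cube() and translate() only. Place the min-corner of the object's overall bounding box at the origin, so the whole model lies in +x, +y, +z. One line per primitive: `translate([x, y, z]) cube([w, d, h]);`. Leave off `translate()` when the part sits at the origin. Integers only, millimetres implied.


cube([25, 16, 484]);
translate([218, 0, 0]) cube([25, 16, 484]);
translate([25, 0, 0]) cube([193, 16, 25]);
translate([25, 0, 459]) cube([193, 16, 25]);


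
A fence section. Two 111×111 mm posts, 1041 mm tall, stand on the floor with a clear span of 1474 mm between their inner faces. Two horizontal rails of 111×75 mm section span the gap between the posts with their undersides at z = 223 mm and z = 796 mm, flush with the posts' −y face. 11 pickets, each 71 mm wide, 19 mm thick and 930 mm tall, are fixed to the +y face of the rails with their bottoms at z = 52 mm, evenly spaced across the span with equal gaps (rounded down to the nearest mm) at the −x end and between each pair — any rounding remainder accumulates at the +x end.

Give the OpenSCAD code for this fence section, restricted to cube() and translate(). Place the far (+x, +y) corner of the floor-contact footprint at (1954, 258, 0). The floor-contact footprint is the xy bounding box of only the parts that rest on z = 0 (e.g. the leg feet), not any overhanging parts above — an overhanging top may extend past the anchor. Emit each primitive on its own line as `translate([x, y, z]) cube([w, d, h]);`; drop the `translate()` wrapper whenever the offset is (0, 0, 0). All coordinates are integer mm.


translate([258, 147, 0]) cube([111, 111, 1041]);
translate([1843, 147, 0]) cube([111, 111, 1041]);
translate([369, 147, 223]) cube([1474, 111, 75]);
translate([369, 147, 796]) cube([1474, 111, 75]);
translate([426, 258, 52]) cube([71, 19, 930]);
translate([554, 258, 52]) cube([71, 19, 930]);
translate([682, 258, 52]) cube([71, 19, 930]);
translate([810, 258, 52]) cube([71, 19, 930]);
translate([938, 258, 52]) cube([71, 19, 930]);
translate([1066, 258, 52]) cube([71, 19, 930]);
translate([1194, 258, 52]) cube([71, 19, 930]);
translate([1322, 258, 52]) cube([71, 19, 930]);
translate([1450, 258, 52]) cube([71, 19, 930]);
translate([1578, 258, 52]) cube([71, 19, 930]);
translate([1706, 258, 52]) cube([71, 19, 930]);


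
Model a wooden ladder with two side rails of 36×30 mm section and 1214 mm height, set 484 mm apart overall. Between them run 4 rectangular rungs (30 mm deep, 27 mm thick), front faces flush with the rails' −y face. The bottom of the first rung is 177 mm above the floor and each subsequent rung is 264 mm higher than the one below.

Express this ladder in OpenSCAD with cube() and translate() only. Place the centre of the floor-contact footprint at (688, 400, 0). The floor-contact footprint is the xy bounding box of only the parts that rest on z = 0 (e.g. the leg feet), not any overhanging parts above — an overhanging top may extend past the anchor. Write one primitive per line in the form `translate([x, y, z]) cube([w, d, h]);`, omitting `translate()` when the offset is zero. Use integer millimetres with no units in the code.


// rung span = 484 - 2*36 = 412
// rung[k] z = 177 + k*264
translate([446, 385, 0]) cube([36, 30, 1214]);
translate([894, 385, 0]) cube([36, 30, 1214]);
translate([482, 385, 177]) cube([412, 30, 27]);
translate([482, 385, 441]) cube([412, 30, 27]);
translate([482, 385, 705]) cube([412, 30, 27]);
translate([482, 385, 969]) cube([412, 30, 27]);


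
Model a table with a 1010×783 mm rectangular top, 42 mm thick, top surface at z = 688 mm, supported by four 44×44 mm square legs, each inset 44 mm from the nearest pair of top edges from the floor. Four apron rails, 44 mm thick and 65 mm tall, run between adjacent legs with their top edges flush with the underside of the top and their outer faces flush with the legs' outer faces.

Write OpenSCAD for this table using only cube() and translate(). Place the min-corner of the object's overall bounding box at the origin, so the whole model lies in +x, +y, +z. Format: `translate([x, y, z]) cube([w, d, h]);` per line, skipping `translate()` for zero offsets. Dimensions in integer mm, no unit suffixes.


// leg_h = 688 - 42 = 646
// apron z = 646 - 65 = 581
translate([0, 0, 646]) cube([1010, 783, 42]);
translate([44, 44, 0]) cube([44, 44, 646]);
translate([922, 44, 0]) cube([44, 44, 646]);
translate([44, 695, 0]) cube([44, 44, 646]);
translate([922, 695, 0]) cube([44, 44, 646]);
translate([88, 44, 581]) cube([834, 44, 65]);
translate([88, 695, 581]) cube([834, 44, 65]);
translate([44, 88, 581]) cube([44, 607, 65]);
translate([922, 88, 581]) cube([44, 607, 65]);


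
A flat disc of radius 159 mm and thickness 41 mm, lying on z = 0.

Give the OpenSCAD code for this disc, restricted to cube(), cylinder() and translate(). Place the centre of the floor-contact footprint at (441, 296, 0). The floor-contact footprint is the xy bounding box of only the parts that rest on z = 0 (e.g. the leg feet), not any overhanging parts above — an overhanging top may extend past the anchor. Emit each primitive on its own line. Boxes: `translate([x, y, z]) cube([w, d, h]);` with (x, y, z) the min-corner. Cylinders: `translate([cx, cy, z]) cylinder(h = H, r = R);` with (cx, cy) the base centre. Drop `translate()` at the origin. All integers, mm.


translate([441, 296, 0]) cylinder(h = 41, r = 159);


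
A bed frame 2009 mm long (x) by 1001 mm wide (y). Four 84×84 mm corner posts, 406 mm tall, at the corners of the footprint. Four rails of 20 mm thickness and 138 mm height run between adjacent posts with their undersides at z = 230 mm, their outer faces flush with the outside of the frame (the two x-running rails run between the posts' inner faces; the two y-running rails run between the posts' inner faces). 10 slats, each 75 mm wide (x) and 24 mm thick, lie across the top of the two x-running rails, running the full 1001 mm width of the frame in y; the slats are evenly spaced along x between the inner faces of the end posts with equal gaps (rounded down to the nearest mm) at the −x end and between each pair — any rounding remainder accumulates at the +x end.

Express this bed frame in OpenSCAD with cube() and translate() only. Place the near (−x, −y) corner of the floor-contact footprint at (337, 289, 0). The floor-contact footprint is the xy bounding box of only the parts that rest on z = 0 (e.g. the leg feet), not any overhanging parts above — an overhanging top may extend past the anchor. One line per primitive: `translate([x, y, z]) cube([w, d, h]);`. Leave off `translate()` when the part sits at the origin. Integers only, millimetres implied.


translate([337, 289, 0]) cube([84, 84, 406]);
translate([337, 1206, 0]) cube([84, 84, 406]);
translate([2262, 289, 0]) cube([84, 84, 406]);
translate([2262, 1206, 0]) cube([84, 84, 406]);
translate([421, 289, 230]) cube([1841, 20, 138]);
translate([421, 1270, 230]) cube([1841, 20, 138]);
translate([337, 373, 230]) cube([20, 833, 138]);
translate([2326, 373, 230]) cube([20, 833, 138]);
translate([520, 289, 368]) cube([75, 1001, 24]);
translate([694, 289, 368]) cube([75, 1001, 24]);
translate([868, 289, 368]) cube([75, 1001, 24]);
translate([1042, 289, 368]) cube([75, 1001, 24]);
translate([1216, 289, 368]) cube([75, 1001, 24]);
translate([1390, 289, 368]) cube([75, 1001, 24]);
translate([1564, 289, 368]) cube([75, 1001, 24]);
translate([1738, 289, 368]) cube([75, 1001, 24]);
translate([1912, 289, 368]) cube([75, 1001, 24]);
translate([2086, 289, 368]) cube([75, 1001, 24]);


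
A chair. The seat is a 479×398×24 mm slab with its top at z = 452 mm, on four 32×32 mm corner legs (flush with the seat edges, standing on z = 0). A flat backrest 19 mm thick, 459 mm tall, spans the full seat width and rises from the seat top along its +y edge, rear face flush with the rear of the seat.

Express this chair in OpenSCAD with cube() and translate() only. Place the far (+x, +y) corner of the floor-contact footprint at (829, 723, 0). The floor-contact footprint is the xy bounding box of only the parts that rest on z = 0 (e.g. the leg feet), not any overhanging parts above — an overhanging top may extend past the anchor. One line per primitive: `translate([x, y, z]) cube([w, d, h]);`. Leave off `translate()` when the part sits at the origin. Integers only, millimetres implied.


translate([350, 325, 428]) cube([479, 398, 24]);
translate([350, 325, 0]) cube([32, 32, 428]);
translate([797, 325, 0]) cube([32, 32, 428]);
translate([350, 691, 0]) cube([32, 32, 428]);
translate([797, 691, 0]) cube([32, 32, 428]);
translate([350, 704, 452]) cube([479, 19, 459]);


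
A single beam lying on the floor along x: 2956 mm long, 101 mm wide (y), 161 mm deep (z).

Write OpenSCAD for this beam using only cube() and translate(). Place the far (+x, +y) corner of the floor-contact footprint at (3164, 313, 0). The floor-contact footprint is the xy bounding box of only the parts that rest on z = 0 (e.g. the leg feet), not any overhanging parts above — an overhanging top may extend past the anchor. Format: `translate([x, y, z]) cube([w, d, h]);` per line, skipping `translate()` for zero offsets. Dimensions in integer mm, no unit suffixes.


translate([208, 212, 0]) cube([2956, 101, 161]);


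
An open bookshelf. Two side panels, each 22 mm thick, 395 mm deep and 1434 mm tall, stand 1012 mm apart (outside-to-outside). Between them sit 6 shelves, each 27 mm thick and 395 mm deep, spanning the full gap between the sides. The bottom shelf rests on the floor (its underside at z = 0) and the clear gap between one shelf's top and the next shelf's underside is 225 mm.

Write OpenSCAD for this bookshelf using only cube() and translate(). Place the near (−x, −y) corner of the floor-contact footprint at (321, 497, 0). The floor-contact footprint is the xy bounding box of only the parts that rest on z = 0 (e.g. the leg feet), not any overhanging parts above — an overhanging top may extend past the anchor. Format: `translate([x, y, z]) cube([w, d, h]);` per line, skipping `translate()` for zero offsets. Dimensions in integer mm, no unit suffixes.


translate([321, 497, 0]) cube([22, 395, 1434]);
translate([1311, 497, 0]) cube([22, 395, 1434]);
translate([343, 497, 0]) cube([968, 395, 27]);
translate([343, 497, 252]) cube([968, 395, 27]);
translate([343, 497, 504]) cube([968, 395, 27]);
translate([343, 497, 756]) cube([968, 395, 27]);
translate([343, 497, 1008]) cube([968, 395, 27]);
translate([343, 497, 1260]) cube([968, 395, 27]);


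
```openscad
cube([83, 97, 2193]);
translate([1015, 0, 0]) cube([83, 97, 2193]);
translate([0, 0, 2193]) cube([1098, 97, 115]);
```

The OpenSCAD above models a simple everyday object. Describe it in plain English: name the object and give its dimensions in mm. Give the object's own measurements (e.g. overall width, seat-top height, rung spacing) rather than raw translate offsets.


A door frame. The clear opening is 932 mm wide and 2193 mm high. Two 83 mm wide jambs, 97 mm deep, stand either side of the opening from the floor to the top of the opening. A 115 mm thick head sits across the top of both jambs, spanning the full outside width of the frame.


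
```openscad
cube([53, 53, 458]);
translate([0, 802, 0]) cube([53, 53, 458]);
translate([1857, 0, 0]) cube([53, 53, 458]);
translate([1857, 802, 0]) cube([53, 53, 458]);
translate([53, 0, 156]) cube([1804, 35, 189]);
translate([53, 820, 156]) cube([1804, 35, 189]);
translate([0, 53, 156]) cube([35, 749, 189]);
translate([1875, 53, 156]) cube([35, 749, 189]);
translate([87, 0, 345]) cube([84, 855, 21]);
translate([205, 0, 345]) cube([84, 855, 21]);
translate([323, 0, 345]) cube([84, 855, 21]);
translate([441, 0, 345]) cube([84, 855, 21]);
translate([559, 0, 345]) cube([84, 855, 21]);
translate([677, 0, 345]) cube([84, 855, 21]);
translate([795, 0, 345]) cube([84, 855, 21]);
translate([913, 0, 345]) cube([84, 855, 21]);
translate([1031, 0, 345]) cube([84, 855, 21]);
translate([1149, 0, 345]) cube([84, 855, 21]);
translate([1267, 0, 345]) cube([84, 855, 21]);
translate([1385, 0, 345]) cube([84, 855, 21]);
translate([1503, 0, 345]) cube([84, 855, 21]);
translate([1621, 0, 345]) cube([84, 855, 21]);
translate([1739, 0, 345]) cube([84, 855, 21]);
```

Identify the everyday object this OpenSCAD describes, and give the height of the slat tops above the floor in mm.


A bed frame. The slat-top height is 366 mm.

Four posts, four rails, and a row of slats — a bed frame. Slats sit on the rails at z = 156 + 189 = 345; with slat thickness 21, the top is 366 mm.


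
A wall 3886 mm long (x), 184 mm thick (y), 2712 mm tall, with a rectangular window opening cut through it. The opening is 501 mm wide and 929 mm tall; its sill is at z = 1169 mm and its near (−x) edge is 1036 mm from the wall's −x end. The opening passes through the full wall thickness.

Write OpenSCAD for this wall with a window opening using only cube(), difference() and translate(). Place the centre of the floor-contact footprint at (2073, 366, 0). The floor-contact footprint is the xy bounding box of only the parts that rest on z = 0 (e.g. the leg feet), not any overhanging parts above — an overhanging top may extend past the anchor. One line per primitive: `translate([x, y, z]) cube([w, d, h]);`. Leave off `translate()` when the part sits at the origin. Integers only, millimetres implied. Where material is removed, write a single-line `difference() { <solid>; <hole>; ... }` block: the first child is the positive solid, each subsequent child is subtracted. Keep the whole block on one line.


difference() { translate([130, 274, 0]) cube([3886, 184, 2712]); translate([1166, 274, 1169]) cube([501, 184, 929]); }


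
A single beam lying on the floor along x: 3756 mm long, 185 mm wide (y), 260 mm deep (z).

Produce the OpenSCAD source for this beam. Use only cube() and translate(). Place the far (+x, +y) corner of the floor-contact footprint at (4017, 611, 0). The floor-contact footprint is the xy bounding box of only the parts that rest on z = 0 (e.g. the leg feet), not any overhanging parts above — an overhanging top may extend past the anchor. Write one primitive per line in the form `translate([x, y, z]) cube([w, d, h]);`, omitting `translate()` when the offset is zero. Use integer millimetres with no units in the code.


translate([261, 426, 0]) cube([3756, 185, 260]);
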